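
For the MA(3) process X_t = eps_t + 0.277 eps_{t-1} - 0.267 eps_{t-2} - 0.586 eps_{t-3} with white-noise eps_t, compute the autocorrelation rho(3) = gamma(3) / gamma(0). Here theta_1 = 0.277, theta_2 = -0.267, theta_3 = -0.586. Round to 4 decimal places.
\rho(3) = -0.3929

For an MA(q) process with theta_0 = 1, the autocovariance is
  gamma(k) = sigma^2 * sum_{i=0..q-k} theta_i * theta_{i+k},
and rho(k) = gamma(k) / gamma(0). Sigma^2 cancels.
  numerator   = (1)*(-0.586) = -0.586.
  denominator = (1)^2 + (0.277)^2 + (-0.267)^2 + (-0.586)^2 = 1.491414.
  rho(3) = -0.586 / 1.491414 = -0.3929.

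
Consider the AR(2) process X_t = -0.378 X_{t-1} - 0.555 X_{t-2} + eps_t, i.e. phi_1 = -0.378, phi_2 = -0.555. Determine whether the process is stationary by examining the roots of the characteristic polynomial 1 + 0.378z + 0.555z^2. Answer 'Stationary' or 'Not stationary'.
\text{Stationary}

The AR(p) characteristic polynomial is P(z) = 1 + 0.378z + 0.555z^2.
Stationarity requires all roots to lie outside the unit circle, i.e. |z| > 1 for every root.
Set 1 + (0.378) z + (0.555) z^2 = 0, i.e. a z^2 + b z + c = 0 with a = 0.555, b = 0.378, c = 1.
Discriminant D = b^2 - 4ac = (0.378)^2 - 4*(0.555)*1 = 0.142884 - (2.22) = -2.077116.
D < 0, so the roots are the complex-conjugate pair z = (-b +/- i sqrt(-D)) / (2a) = -0.3405 +/- 1.2984i.
For a conjugate pair |z|^2 = z * conj(z) = (product of roots) = c/a = 1/(0.555) = 1.801802, so |z| = sqrt(1.801802) = 1.3423 for both roots.
Moduli of all roots: 1.3423, 1.3423.
All moduli strictly greater than 1? Yes.
Verdict: Stationary.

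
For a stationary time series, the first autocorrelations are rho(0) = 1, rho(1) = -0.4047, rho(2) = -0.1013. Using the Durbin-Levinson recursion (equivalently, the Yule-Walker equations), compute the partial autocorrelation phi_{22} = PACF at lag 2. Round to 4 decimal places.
\phi_{22} = -0.3170

The PACF at lag k is phi_{kk}, the last component of the solution
to the Yule-Walker system G_k phi = r_k where
  (G_k)_{ij} = rho(|i - j|), (r_k)_i = rho(i), i,j = 1..k.
Equivalently, Durbin-Levinson gives phi_{kk} iteratively:
  phi_{11} = rho(1)
  phi_{kk} = [rho(k) - sum_{j=1..k-1} phi_{k-1,j} rho(k-j)]
            / [1 - sum_{j=1..k-1} phi_{k-1,j} rho(j)],
  phi_{k,j} = phi_{k-1,j} - phi_{kk} phi_{k-1,k-j},  j = 1..k-1.
Step k = 1:
  phi_11 = rho(1) = -0.4047.
Step k = 2:
  phi_22 = [rho(2) - phi_11 rho(1)] / [1 - phi_11 rho(1)] = [-0.1013 - (-0.4047)(-0.4047)] / [1 - (-0.4047)(-0.4047)]
         = -0.26508209 / 0.83621791 = -0.317.
Therefore phi_{22} = -0.3170.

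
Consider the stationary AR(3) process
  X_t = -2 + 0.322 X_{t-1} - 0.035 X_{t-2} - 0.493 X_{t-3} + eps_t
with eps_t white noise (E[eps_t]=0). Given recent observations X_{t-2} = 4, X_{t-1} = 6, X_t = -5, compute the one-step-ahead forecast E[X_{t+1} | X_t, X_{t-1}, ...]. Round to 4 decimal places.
E[X_{t+1} \mid \mathcal F_t] = -5.7920

For an AR(p) model X_t = c + sum_i phi_i X_{t-i} + eps_t, the
one-step-ahead conditional mean is
  E[X_{t+1} | X_t, ...] = c + sum_i phi_i X_{t+1-i}.
Substitute known values:
  E[X_{t+1} | ...] = -2 + (0.322) * (-5) + (-0.035) * (6) + (-0.493) * (4)
                   = -5.7920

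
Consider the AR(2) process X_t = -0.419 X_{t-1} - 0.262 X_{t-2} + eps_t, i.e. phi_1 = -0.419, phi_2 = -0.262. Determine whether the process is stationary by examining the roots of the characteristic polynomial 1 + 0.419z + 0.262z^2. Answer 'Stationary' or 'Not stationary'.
\text{Stationary}

The AR(p) characteristic polynomial is P(z) = 1 + 0.419z + 0.262z^2.
Stationarity requires all roots to lie outside the unit circle, i.e. |z| > 1 for every root.
Set 1 + (0.419) z + (0.262) z^2 = 0, i.e. a z^2 + b z + c = 0 with a = 0.262, b = 0.419, c = 1.
Discriminant D = b^2 - 4ac = (0.419)^2 - 4*(0.262)*1 = 0.175561 - (1.048) = -0.872439.
D < 0, so the roots are the complex-conjugate pair z = (-b +/- i sqrt(-D)) / (2a) = -0.7996 +/- 1.7825i.
For a conjugate pair |z|^2 = z * conj(z) = (product of roots) = c/a = 1/(0.262) = 3.816794, so |z| = sqrt(3.816794) = 1.9537 for both roots.
Moduli of all roots: 1.9537, 1.9537.
All moduli strictly greater than 1? Yes.
Verdict: Stationary.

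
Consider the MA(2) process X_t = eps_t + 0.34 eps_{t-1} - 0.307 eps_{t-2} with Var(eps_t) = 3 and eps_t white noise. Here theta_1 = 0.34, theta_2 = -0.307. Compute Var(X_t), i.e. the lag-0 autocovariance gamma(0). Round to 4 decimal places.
\gamma(0) = 3.6295

For an MA(q) process X_t = eps_t + sum_i theta_i eps_{t-i} with
Var(eps_t) = sigma^2, the variance is
  gamma(0) = sigma^2 * (1 + sum_i theta_i^2).
  sum_i theta_i^2 = (0.34)^2 + (-0.307)^2 = 0.1156 + 0.094249 = 0.209849.
  gamma(0) = 3 * (1 + 0.209849) = 3 * 1.209849 = 3.629547, which rounds to 3.6295.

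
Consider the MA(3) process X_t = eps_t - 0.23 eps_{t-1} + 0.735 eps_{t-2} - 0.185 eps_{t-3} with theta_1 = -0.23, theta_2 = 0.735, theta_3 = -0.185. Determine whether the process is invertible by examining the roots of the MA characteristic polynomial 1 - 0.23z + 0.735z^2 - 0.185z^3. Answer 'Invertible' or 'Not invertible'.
\text{Invertible}

The MA(q) characteristic polynomial is P(z) = 1 - 0.23z + 0.735z^2 - 0.185z^3.
Invertibility requires all roots to lie outside the unit circle, i.e. |z| > 1 for every root.
Degree 3: look for a simple real root z0 first, then factor out (1 - z/z0) and solve the remaining quadratic.
Testing z0 = 4: P(4) = 1 + (-0.23)(4) + (0.735)(4)^2 + (-0.185)(4)^3
  = 1 + (-0.92) + (11.76) + (-11.84) = 0.  So z_0 = 4 is a root, |z_0| = 4.
Divide out the factor (1 - 0.25 z) = (1 - z/z0) (since 1/z0 = 0.25):
  P(z) = (1 - 0.25 z)(1 + (0.02) z + (0.74) z^2)
  [check: z-coef 0.02 - (0.25) = -0.23; z^2-coef 0.74 - (0.25)(0.02) = 0.735; z^3-coef -(0.25)(0.74) = -0.185.]
Remaining roots from the quadratic factor 1 + (0.02) z + (0.74) z^2:
  Set 1 + (0.02) z + (0.74) z^2 = 0, i.e. a z^2 + b z + c = 0 with a = 0.74, b = 0.02, c = 1.
  Discriminant D = b^2 - 4ac = (0.02)^2 - 4*(0.74)*1 = 0.0004 - (2.96) = -2.9596.
  D < 0, so the roots are the complex-conjugate pair z = (-b +/- i sqrt(-D)) / (2a) = -0.0135 +/- 1.1624i.
  For a conjugate pair |z|^2 = z * conj(z) = (product of roots) = c/a = 1/(0.74) = 1.351351, so |z| = sqrt(1.351351) = 1.1625 for both roots.
Moduli of all roots: 4.0000, 1.1625, 1.1625.
All moduli strictly greater than 1? Yes.
Verdict: Invertible.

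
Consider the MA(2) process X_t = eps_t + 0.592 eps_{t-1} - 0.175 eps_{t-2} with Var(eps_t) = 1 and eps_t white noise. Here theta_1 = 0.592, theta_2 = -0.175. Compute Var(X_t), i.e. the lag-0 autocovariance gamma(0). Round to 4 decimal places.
\gamma(0) = 1.3811

For an MA(q) process X_t = eps_t + sum_i theta_i eps_{t-i} with
Var(eps_t) = sigma^2, the variance is
  gamma(0) = sigma^2 * (1 + sum_i theta_i^2).
  sum_i theta_i^2 = (0.592)^2 + (-0.175)^2 = 0.350464 + 0.030625 = 0.381089.
  gamma(0) = 1 * (1 + 0.381089) = 1 * 1.381089 = 1.381089, which rounds to 1.3811.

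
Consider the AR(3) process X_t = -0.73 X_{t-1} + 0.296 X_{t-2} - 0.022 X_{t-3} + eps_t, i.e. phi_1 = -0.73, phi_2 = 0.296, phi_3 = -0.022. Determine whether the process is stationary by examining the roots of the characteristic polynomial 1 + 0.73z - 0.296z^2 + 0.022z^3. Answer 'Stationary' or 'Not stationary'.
\text{Not stationary}

The AR(p) characteristic polynomial is P(z) = 1 + 0.73z - 0.296z^2 + 0.022z^3.
Stationarity requires all roots to lie outside the unit circle, i.e. |z| > 1 for every root.
Degree 3: look for a simple real root z0 first, then factor out (1 - z/z0) and solve the remaining quadratic.
Testing z0 = 5: P(5) = 1 + (0.73)(5) + (-0.296)(5)^2 + (0.022)(5)^3
  = 1 + (3.65) + (-7.4) + (2.75) = 0.  So z_0 = 5 is a root, |z_0| = 5.
Divide out the factor (1 - 0.2 z) = (1 - z/z0) (since 1/z0 = 0.2):
  P(z) = (1 - 0.2 z)(1 + (0.93) z + (-0.11) z^2)
  [check: z-coef 0.93 - (0.2) = 0.73; z^2-coef -0.11 - (0.2)(0.93) = -0.296; z^3-coef -(0.2)(-0.11) = 0.022.]
Remaining roots from the quadratic factor 1 + (0.93) z + (-0.11) z^2:
  Set 1 + (0.93) z + (-0.11) z^2 = 0, i.e. a z^2 + b z + c = 0 with a = -0.11, b = 0.93, c = 1.
  Discriminant D = b^2 - 4ac = (0.93)^2 - 4*(-0.11)*1 = 0.8649 - (-0.44) = 1.3049.
  D >= 0, so the roots are real: z = (-b +/- sqrt(D)) / (2a) = (-0.93 +/- 1.142322) / (-0.22).
    z_1 = (-0.93 + 1.142322) / (-0.22) = -0.9651,   |z_1| = 0.9651.
    z_2 = (-0.93 - 1.142322) / (-0.22) = 9.4196,   |z_2| = 9.4196.
Moduli of all roots: 5.0000, 0.9651, 9.4196.
All moduli strictly greater than 1? No.
Verdict: Not stationary.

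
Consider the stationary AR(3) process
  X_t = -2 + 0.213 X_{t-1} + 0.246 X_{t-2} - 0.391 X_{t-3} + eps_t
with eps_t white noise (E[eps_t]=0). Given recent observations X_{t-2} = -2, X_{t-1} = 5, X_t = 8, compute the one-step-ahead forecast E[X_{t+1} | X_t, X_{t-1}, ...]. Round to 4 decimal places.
E[X_{t+1} \mid \mathcal F_t] = 1.7160

For an AR(p) model X_t = c + sum_i phi_i X_{t-i} + eps_t, the
one-step-ahead conditional mean is
  E[X_{t+1} | X_t, ...] = c + sum_i phi_i X_{t+1-i}.
Substitute known values:
  E[X_{t+1} | ...] = -2 + (0.213) * (8) + (0.246) * (5) + (-0.391) * (-2)
                   = 1.7160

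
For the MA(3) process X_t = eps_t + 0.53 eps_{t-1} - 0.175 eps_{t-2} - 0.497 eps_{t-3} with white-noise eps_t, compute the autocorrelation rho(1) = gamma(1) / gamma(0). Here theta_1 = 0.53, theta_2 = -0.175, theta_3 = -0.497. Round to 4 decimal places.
\rho(1) = 0.3364

For an MA(q) process with theta_0 = 1, the autocovariance is
  gamma(k) = sigma^2 * sum_{i=0..q-k} theta_i * theta_{i+k},
and rho(k) = gamma(k) / gamma(0). Sigma^2 cancels.
  numerator   = (1)*(0.53) + (0.53)*(-0.175) + (-0.175)*(-0.497) = 0.524225.
  denominator = (1)^2 + (0.53)^2 + (-0.175)^2 + (-0.497)^2 = 1.558534.
  rho(1) = 0.524225 / 1.558534 = 0.3364.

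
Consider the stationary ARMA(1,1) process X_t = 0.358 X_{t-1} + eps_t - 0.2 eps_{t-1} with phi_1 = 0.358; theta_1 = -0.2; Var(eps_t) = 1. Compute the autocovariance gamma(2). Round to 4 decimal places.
\gamma(2) = 0.0602

Multiply the model equation by X_{t-k} and take expectations. With theta_0 = psi_0 = 1 and psi_j the MA(infinity) weights, this gives
  gamma(k) - sum_i phi_i gamma(k-i) = c_k,
  c_k = sigma^2 * sum_{j=k..q} theta_j psi_{j-k}   (c_k = 0 for k > q),
using gamma(-m) = gamma(m).
psi-weights needed (psi_j = theta_j + sum_i phi_i psi_{j-i}):
  psi_1 = theta_1 + phi_1 = -0.2 + (0.358) = 0.158
Right-hand sides:
  c_0 = sigma^2 (1 + theta_1 psi_1) = 1 * (1 + (-0.2)(0.158)) = 1 * 0.9684 = 0.9684
  c_1 = sigma^2 theta_1 = 1 * (-0.2) = -0.2
  c_2 = 0
Equations for k = 0 and k = 1 (AR order 1):
  gamma(0) = phi_1 gamma(1) + c_0
  gamma(1) = phi_1 gamma(0) + c_1
Substituting the second into the first: gamma(0) (1 - phi_1^2) = c_0 + phi_1 c_1, so
  gamma(0) = (c_0 + phi_1 c_1) / (1 - phi_1^2) = (0.9684 + (0.358)(-0.2)) / (1 - (0.358)^2) = 0.8968 / 0.871836 = 1.028634.
  gamma(1) = phi_1 gamma(0) + c_1 = (0.358)(1.028634) + (-0.2) = 0.168251.
For k = 2 (> q): gamma(2) = phi_1 gamma(1) = (0.358)(0.168251) = 0.060234.
Therefore gamma(2) = 0.0602 (to 4 decimal places).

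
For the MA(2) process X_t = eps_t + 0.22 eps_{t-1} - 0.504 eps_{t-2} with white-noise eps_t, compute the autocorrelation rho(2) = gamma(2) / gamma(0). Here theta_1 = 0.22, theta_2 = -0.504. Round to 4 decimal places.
\rho(2) = -0.3870

For an MA(q) process with theta_0 = 1, the autocovariance is
  gamma(k) = sigma^2 * sum_{i=0..q-k} theta_i * theta_{i+k},
and rho(k) = gamma(k) / gamma(0). Sigma^2 cancels.
  numerator   = (1)*(-0.504) = -0.504.
  denominator = (1)^2 + (0.22)^2 + (-0.504)^2 = 1.302416.
  rho(2) = -0.504 / 1.302416 = -0.3870.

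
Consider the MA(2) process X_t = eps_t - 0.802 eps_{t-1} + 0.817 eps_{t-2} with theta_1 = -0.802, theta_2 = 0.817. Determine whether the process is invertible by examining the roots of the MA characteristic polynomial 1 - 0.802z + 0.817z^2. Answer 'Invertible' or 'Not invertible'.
\text{Invertible}

The MA(q) characteristic polynomial is P(z) = 1 - 0.802z + 0.817z^2.
Invertibility requires all roots to lie outside the unit circle, i.e. |z| > 1 for every root.
Set 1 + (-0.802) z + (0.817) z^2 = 0, i.e. a z^2 + b z + c = 0 with a = 0.817, b = -0.802, c = 1.
Discriminant D = b^2 - 4ac = (-0.802)^2 - 4*(0.817)*1 = 0.643204 - (3.268) = -2.624796.
D < 0, so the roots are the complex-conjugate pair z = (-b +/- i sqrt(-D)) / (2a) = 0.4908 +/- 0.9915i.
For a conjugate pair |z|^2 = z * conj(z) = (product of roots) = c/a = 1/(0.817) = 1.22399, so |z| = sqrt(1.22399) = 1.1063 for both roots.
Moduli of all roots: 1.1063, 1.1063.
All moduli strictly greater than 1? Yes.
Verdict: Invertible.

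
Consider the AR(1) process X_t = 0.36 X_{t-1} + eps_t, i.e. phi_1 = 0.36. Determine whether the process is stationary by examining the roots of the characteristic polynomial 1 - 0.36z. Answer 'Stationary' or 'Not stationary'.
\text{Stationary}

The AR(p) characteristic polynomial is P(z) = 1 - 0.36z.
Stationarity requires all roots to lie outside the unit circle, i.e. |z| > 1 for every root.
This is linear in z: 1 + (-0.36) z = 0  =>  z = -1/(-0.36) = 2.777778,  |z| = 2.777778.
Moduli of all roots: 2.7778.
All moduli strictly greater than 1? Yes.
Verdict: Stationary.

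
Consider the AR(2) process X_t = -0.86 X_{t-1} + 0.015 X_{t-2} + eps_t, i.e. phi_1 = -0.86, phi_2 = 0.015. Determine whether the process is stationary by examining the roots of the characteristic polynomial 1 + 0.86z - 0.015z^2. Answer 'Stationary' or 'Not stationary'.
\text{Stationary}

The AR(p) characteristic polynomial is P(z) = 1 + 0.86z - 0.015z^2.
Stationarity requires all roots to lie outside the unit circle, i.e. |z| > 1 for every root.
Set 1 + (0.86) z + (-0.015) z^2 = 0, i.e. a z^2 + b z + c = 0 with a = -0.015, b = 0.86, c = 1.
Discriminant D = b^2 - 4ac = (0.86)^2 - 4*(-0.015)*1 = 0.7396 - (-0.06) = 0.7996.
D >= 0, so the roots are real: z = (-b +/- sqrt(D)) / (2a) = (-0.86 +/- 0.894204) / (-0.03).
  z_1 = (-0.86 + 0.894204) / (-0.03) = -1.1401,   |z_1| = 1.1401.
  z_2 = (-0.86 - 0.894204) / (-0.03) = 58.4735,   |z_2| = 58.4735.
Moduli of all roots: 1.1401, 58.4735.
All moduli strictly greater than 1? Yes.
Verdict: Stationary.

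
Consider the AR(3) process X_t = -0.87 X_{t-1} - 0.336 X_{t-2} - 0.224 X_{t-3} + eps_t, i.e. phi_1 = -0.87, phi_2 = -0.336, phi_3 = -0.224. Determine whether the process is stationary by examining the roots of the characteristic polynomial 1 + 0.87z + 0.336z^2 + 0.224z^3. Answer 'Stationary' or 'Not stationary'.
\text{Stationary}

The AR(p) characteristic polynomial is P(z) = 1 + 0.87z + 0.336z^2 + 0.224z^3.
Stationarity requires all roots to lie outside the unit circle, i.e. |z| > 1 for every root.
Degree 3: look for a simple real root z0 first, then factor out (1 - z/z0) and solve the remaining quadratic.
Testing z0 = -1.25: P(-1.25) = 1 + (0.87)(-1.25) + (0.336)(-1.25)^2 + (0.224)(-1.25)^3
  = 1 + (-1.0875) + (0.525) + (-0.4375) = 0.  So z_0 = -1.25 is a root, |z_0| = 1.25.
Divide out the factor (1 + 0.8 z) = (1 - z/z0) (since 1/z0 = -0.8):
  P(z) = (1 + 0.8 z)(1 + (0.07) z + (0.28) z^2)
  [check: z-coef 0.07 - (-0.8) = 0.87; z^2-coef 0.28 - (-0.8)(0.07) = 0.336; z^3-coef -(-0.8)(0.28) = 0.224.]
Remaining roots from the quadratic factor 1 + (0.07) z + (0.28) z^2:
  Set 1 + (0.07) z + (0.28) z^2 = 0, i.e. a z^2 + b z + c = 0 with a = 0.28, b = 0.07, c = 1.
  Discriminant D = b^2 - 4ac = (0.07)^2 - 4*(0.28)*1 = 0.0049 - (1.12) = -1.1151.
  D < 0, so the roots are the complex-conjugate pair z = (-b +/- i sqrt(-D)) / (2a) = -0.125 +/- 1.8857i.
  For a conjugate pair |z|^2 = z * conj(z) = (product of roots) = c/a = 1/(0.28) = 3.571429, so |z| = sqrt(3.571429) = 1.8898 for both roots.
Moduli of all roots: 1.2500, 1.8898, 1.8898.
All moduli strictly greater than 1? Yes.
Verdict: Stationary.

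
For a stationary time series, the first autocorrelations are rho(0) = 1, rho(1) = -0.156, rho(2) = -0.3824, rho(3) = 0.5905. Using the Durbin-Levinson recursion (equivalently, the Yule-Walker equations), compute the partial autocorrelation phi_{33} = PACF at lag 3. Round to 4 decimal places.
\phi_{33} = 0.5470

The PACF at lag k is phi_{kk}, the last component of the solution
to the Yule-Walker system G_k phi = r_k where
  (G_k)_{ij} = rho(|i - j|), (r_k)_i = rho(i), i,j = 1..k.
Equivalently, Durbin-Levinson gives phi_{kk} iteratively:
  phi_{11} = rho(1)
  phi_{kk} = [rho(k) - sum_{j=1..k-1} phi_{k-1,j} rho(k-j)]
            / [1 - sum_{j=1..k-1} phi_{k-1,j} rho(j)],
  phi_{k,j} = phi_{k-1,j} - phi_{kk} phi_{k-1,k-j},  j = 1..k-1.
Step k = 1:
  phi_11 = rho(1) = -0.156.
Step k = 2:
  phi_22 = [rho(2) - phi_11 rho(1)] / [1 - phi_11 rho(1)] = [-0.3824 - (-0.156)(-0.156)] / [1 - (-0.156)(-0.156)]
         = -0.406736 / 0.975664 = -0.416881.
  Update: phi_21 = phi_11 - phi_22 phi_11 = -0.156 - (-0.416881)(-0.156) = -0.221033.
Step k = 3:
  phi_33 = [rho(3) - phi_21 rho(2) - phi_22 rho(1)] / [1 - phi_21 rho(1) - phi_22 rho(2)]
    numerator   = 0.5905 - (-0.221033)(-0.3824) - (-0.416881)(-0.156) = 0.44094333
    denominator = 1 - (-0.221033)(-0.156) - (-0.416881)(-0.3824) = 0.8061034
  phi_33 = 0.44094333 / 0.8061034 = 0.547.
Therefore phi_{33} = 0.5470.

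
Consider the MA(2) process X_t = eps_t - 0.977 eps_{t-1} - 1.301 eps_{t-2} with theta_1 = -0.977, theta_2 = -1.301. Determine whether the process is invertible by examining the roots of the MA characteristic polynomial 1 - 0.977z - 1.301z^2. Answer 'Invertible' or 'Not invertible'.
\text{Not invertible}

The MA(q) characteristic polynomial is P(z) = 1 - 0.977z - 1.301z^2.
Invertibility requires all roots to lie outside the unit circle, i.e. |z| > 1 for every root.
Set 1 + (-0.977) z + (-1.301) z^2 = 0, i.e. a z^2 + b z + c = 0 with a = -1.301, b = -0.977, c = 1.
Discriminant D = b^2 - 4ac = (-0.977)^2 - 4*(-1.301)*1 = 0.954529 - (-5.204) = 6.158529.
D >= 0, so the roots are real: z = (-b +/- sqrt(D)) / (2a) = (0.977 +/- 2.481638) / (-2.602).
  z_1 = (0.977 + 2.481638) / (-2.602) = -1.3292,   |z_1| = 1.3292.
  z_2 = (0.977 - 2.481638) / (-2.602) = 0.5783,   |z_2| = 0.5783.
Moduli of all roots: 1.3292, 0.5783.
All moduli strictly greater than 1? No.
Verdict: Not invertible.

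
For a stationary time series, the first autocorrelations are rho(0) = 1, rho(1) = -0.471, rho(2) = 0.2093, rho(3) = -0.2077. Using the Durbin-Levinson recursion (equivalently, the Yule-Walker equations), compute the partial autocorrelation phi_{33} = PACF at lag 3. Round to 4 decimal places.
\phi_{33} = -0.1480

The PACF at lag k is phi_{kk}, the last component of the solution
to the Yule-Walker system G_k phi = r_k where
  (G_k)_{ij} = rho(|i - j|), (r_k)_i = rho(i), i,j = 1..k.
Equivalently, Durbin-Levinson gives phi_{kk} iteratively:
  phi_{11} = rho(1)
  phi_{kk} = [rho(k) - sum_{j=1..k-1} phi_{k-1,j} rho(k-j)]
            / [1 - sum_{j=1..k-1} phi_{k-1,j} rho(j)],
  phi_{k,j} = phi_{k-1,j} - phi_{kk} phi_{k-1,k-j},  j = 1..k-1.
Step k = 1:
  phi_11 = rho(1) = -0.471.
Step k = 2:
  phi_22 = [rho(2) - phi_11 rho(1)] / [1 - phi_11 rho(1)] = [0.2093 - (-0.471)(-0.471)] / [1 - (-0.471)(-0.471)]
         = -0.012541 / 0.778159 = -0.016116.
  Update: phi_21 = phi_11 - phi_22 phi_11 = -0.471 - (-0.016116)(-0.471) = -0.478591.
Step k = 3:
  phi_33 = [rho(3) - phi_21 rho(2) - phi_22 rho(1)] / [1 - phi_21 rho(1) - phi_22 rho(2)]
    numerator   = -0.2077 - (-0.478591)(0.2093) - (-0.016116)(-0.471) = -0.11512171
    denominator = 1 - (-0.478591)(-0.471) - (-0.016116)(0.2093) = 0.77795689
  phi_33 = -0.11512171 / 0.77795689 = -0.148.
Therefore phi_{33} = -0.1480.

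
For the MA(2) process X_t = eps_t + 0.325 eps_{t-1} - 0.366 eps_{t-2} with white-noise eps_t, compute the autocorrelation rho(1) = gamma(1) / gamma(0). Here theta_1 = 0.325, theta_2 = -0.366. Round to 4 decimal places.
\rho(1) = 0.1662

For an MA(q) process with theta_0 = 1, the autocovariance is
  gamma(k) = sigma^2 * sum_{i=0..q-k} theta_i * theta_{i+k},
and rho(k) = gamma(k) / gamma(0). Sigma^2 cancels.
  numerator   = (1)*(0.325) + (0.325)*(-0.366) = 0.20605.
  denominator = (1)^2 + (0.325)^2 + (-0.366)^2 = 1.239581.
  rho(1) = 0.20605 / 1.239581 = 0.1662.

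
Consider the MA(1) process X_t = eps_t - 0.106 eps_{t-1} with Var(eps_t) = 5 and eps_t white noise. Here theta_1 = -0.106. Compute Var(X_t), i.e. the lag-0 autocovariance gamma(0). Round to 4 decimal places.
\gamma(0) = 5.0562

For an MA(q) process X_t = eps_t + sum_i theta_i eps_{t-i} with
Var(eps_t) = sigma^2, the variance is
  gamma(0) = sigma^2 * (1 + sum_i theta_i^2).
  sum_i theta_i^2 = (-0.106)^2 = 0.011236.
  gamma(0) = 5 * (1 + 0.011236) = 5 * 1.011236 = 5.05618, which rounds to 5.0562.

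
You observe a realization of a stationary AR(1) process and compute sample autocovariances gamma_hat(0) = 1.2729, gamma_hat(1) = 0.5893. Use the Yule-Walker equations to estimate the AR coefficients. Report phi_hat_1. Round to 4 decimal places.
\hat\phi_{1} = 0.4630

The Yule-Walker equations for an AR(p) process read, in matrix form,
  Gamma_p phi = r_p,   with   (Gamma_p)_{ij} = gamma(|i - j|),
                       (r_p)_i = gamma(i),   i,j = 1..p.
Substitute the sample gammas (Toeplitz matrix and right-hand side of size 1):
  Gamma_p = [[1.2729]]
  r_p     = [0.5893]
With p = 1 this is the single equation gamma(0) phi_1 = gamma(1):
  phi_hat_1 = gamma(1) / gamma(0) = 0.5893 / 1.2729 = 0.4630.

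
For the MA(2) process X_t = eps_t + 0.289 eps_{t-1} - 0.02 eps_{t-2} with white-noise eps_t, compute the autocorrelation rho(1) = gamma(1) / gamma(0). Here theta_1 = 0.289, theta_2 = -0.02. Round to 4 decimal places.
\rho(1) = 0.2613

For an MA(q) process with theta_0 = 1, the autocovariance is
  gamma(k) = sigma^2 * sum_{i=0..q-k} theta_i * theta_{i+k},
and rho(k) = gamma(k) / gamma(0). Sigma^2 cancels.
  numerator   = (1)*(0.289) + (0.289)*(-0.02) = 0.28322.
  denominator = (1)^2 + (0.289)^2 + (-0.02)^2 = 1.083921.
  rho(1) = 0.28322 / 1.083921 = 0.2613.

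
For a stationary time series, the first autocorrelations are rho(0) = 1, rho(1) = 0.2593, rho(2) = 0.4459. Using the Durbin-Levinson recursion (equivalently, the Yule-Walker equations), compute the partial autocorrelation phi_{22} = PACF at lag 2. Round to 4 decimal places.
\phi_{22} = 0.4060

The PACF at lag k is phi_{kk}, the last component of the solution
to the Yule-Walker system G_k phi = r_k where
  (G_k)_{ij} = rho(|i - j|), (r_k)_i = rho(i), i,j = 1..k.
Equivalently, Durbin-Levinson gives phi_{kk} iteratively:
  phi_{11} = rho(1)
  phi_{kk} = [rho(k) - sum_{j=1..k-1} phi_{k-1,j} rho(k-j)]
            / [1 - sum_{j=1..k-1} phi_{k-1,j} rho(j)],
  phi_{k,j} = phi_{k-1,j} - phi_{kk} phi_{k-1,k-j},  j = 1..k-1.
Step k = 1:
  phi_11 = rho(1) = 0.2593.
Step k = 2:
  phi_22 = [rho(2) - phi_11 rho(1)] / [1 - phi_11 rho(1)] = [0.4459 - (0.2593)(0.2593)] / [1 - (0.2593)(0.2593)]
         = 0.37866351 / 0.93276351 = 0.406.
Therefore phi_{22} = 0.4060.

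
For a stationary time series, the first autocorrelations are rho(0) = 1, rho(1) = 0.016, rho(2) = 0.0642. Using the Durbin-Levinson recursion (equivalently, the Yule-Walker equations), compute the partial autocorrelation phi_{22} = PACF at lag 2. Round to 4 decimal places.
\phi_{22} = 0.0640

The PACF at lag k is phi_{kk}, the last component of the solution
to the Yule-Walker system G_k phi = r_k where
  (G_k)_{ij} = rho(|i - j|), (r_k)_i = rho(i), i,j = 1..k.
Equivalently, Durbin-Levinson gives phi_{kk} iteratively:
  phi_{11} = rho(1)
  phi_{kk} = [rho(k) - sum_{j=1..k-1} phi_{k-1,j} rho(k-j)]
            / [1 - sum_{j=1..k-1} phi_{k-1,j} rho(j)],
  phi_{k,j} = phi_{k-1,j} - phi_{kk} phi_{k-1,k-j},  j = 1..k-1.
Step k = 1:
  phi_11 = rho(1) = 0.016.
Step k = 2:
  phi_22 = [rho(2) - phi_11 rho(1)] / [1 - phi_11 rho(1)] = [0.0642 - (0.016)(0.016)] / [1 - (0.016)(0.016)]
         = 0.063944 / 0.999744 = 0.064.
Therefore phi_{22} = 0.0640.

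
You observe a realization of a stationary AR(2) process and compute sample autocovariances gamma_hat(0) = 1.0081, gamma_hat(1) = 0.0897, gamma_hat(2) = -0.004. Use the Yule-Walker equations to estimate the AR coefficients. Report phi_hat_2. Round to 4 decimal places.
\hat\phi_{2} = -0.0120

The Yule-Walker equations for an AR(p) process read, in matrix form,
  Gamma_p phi = r_p,   with   (Gamma_p)_{ij} = gamma(|i - j|),
                       (r_p)_i = gamma(i),   i,j = 1..p.
Substitute the sample gammas (Toeplitz matrix and right-hand side of size 2):
  Gamma_p = [[1.0081, 0.0897], [0.0897, 1.0081]]
  r_p     = [0.0897, -0.004]
Written out:
  1.0081 phi_1 + 0.0897 phi_2 = 0.0897
  0.0897 phi_1 + 1.0081 phi_2 = -0.004
Solve by Cramer's rule:
  det = gamma(0)^2 - gamma(1)^2 = (1.0081)^2 - (0.0897)^2 = 1.01626561 - 0.00804609 = 1.00821952
  phi_hat_1 = [gamma(1) gamma(0) - gamma(1) gamma(2)] / det = [(0.0897)(1.0081) - (0.0897)(-0.004)] / 1.00821952 = 0.09078537 / 1.00821952 = 0.09
  phi_hat_2 = [gamma(0) gamma(2) - gamma(1)^2] / det = [(1.0081)(-0.004) - (0.0897)^2] / 1.00821952 = -0.01207849 / 1.00821952 = -0.012
So phi_hat = [0.0900, -0.0120].
Therefore phi_hat_2 = -0.0120.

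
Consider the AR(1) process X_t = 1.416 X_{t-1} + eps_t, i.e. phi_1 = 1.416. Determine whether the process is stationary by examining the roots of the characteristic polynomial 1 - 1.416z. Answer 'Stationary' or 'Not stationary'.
\text{Not stationary}

The AR(p) characteristic polynomial is P(z) = 1 - 1.416z.
Stationarity requires all roots to lie outside the unit circle, i.e. |z| > 1 for every root.
This is linear in z: 1 + (-1.416) z = 0  =>  z = -1/(-1.416) = 0.706215,  |z| = 0.706215.
Moduli of all roots: 0.7062.
All moduli strictly greater than 1? No.
Verdict: Not stationary.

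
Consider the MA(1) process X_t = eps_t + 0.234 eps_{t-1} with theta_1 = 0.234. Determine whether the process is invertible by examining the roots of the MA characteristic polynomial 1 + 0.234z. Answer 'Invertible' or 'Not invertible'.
\text{Invertible}

The MA(q) characteristic polynomial is P(z) = 1 + 0.234z.
Invertibility requires all roots to lie outside the unit circle, i.e. |z| > 1 for every root.
This is linear in z: 1 + (0.234) z = 0  =>  z = -1/(0.234) = -4.273504,  |z| = 4.273504.
Moduli of all roots: 4.2735.
All moduli strictly greater than 1? Yes.
Verdict: Invertible.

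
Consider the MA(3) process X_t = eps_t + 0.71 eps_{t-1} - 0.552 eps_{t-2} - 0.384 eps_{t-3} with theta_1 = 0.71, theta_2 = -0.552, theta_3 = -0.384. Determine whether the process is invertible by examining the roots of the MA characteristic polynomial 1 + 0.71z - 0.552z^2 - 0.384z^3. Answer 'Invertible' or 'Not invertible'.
\text{Invertible}

The MA(q) characteristic polynomial is P(z) = 1 + 0.71z - 0.552z^2 - 0.384z^3.
Invertibility requires all roots to lie outside the unit circle, i.e. |z| > 1 for every root.
Degree 3: look for a simple real root z0 first, then factor out (1 - z/z0) and solve the remaining quadratic.
Testing z0 = -1.25: P(-1.25) = 1 + (0.71)(-1.25) + (-0.552)(-1.25)^2 + (-0.384)(-1.25)^3
  = 1 + (-0.8875) + (-0.8625) + (0.75) = 0.  So z_0 = -1.25 is a root, |z_0| = 1.25.
Divide out the factor (1 + 0.8 z) = (1 - z/z0) (since 1/z0 = -0.8):
  P(z) = (1 + 0.8 z)(1 + (-0.09) z + (-0.48) z^2)
  [check: z-coef -0.09 - (-0.8) = 0.71; z^2-coef -0.48 - (-0.8)(-0.09) = -0.552; z^3-coef -(-0.8)(-0.48) = -0.384.]
Remaining roots from the quadratic factor 1 + (-0.09) z + (-0.48) z^2:
  Set 1 + (-0.09) z + (-0.48) z^2 = 0, i.e. a z^2 + b z + c = 0 with a = -0.48, b = -0.09, c = 1.
  Discriminant D = b^2 - 4ac = (-0.09)^2 - 4*(-0.48)*1 = 0.0081 - (-1.92) = 1.9281.
  D >= 0, so the roots are real: z = (-b +/- sqrt(D)) / (2a) = (0.09 +/- 1.38856) / (-0.96).
    z_1 = (0.09 + 1.38856) / (-0.96) = -1.5402,   |z_1| = 1.5402.
    z_2 = (0.09 - 1.38856) / (-0.96) = 1.3527,   |z_2| = 1.3527.
Moduli of all roots: 1.2500, 1.5402, 1.3527.
All moduli strictly greater than 1? Yes.
Verdict: Invertible.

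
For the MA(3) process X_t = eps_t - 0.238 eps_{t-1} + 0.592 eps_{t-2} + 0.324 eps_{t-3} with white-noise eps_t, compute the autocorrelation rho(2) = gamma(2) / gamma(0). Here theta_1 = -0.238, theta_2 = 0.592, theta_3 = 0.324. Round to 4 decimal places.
\rho(2) = 0.3405

For an MA(q) process with theta_0 = 1, the autocovariance is
  gamma(k) = sigma^2 * sum_{i=0..q-k} theta_i * theta_{i+k},
and rho(k) = gamma(k) / gamma(0). Sigma^2 cancels.
  numerator   = (1)*(0.592) + (-0.238)*(0.324) = 0.514888.
  denominator = (1)^2 + (-0.238)^2 + (0.592)^2 + (0.324)^2 = 1.512084.
  rho(2) = 0.514888 / 1.512084 = 0.3405.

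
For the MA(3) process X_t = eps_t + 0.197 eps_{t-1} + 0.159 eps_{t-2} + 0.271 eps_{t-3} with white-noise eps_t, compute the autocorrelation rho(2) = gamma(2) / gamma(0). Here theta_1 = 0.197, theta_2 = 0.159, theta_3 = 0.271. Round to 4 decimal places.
\rho(2) = 0.1867

For an MA(q) process with theta_0 = 1, the autocovariance is
  gamma(k) = sigma^2 * sum_{i=0..q-k} theta_i * theta_{i+k},
and rho(k) = gamma(k) / gamma(0). Sigma^2 cancels.
  numerator   = (1)*(0.159) + (0.197)*(0.271) = 0.212387.
  denominator = (1)^2 + (0.197)^2 + (0.159)^2 + (0.271)^2 = 1.137531.
  rho(2) = 0.212387 / 1.137531 = 0.1867.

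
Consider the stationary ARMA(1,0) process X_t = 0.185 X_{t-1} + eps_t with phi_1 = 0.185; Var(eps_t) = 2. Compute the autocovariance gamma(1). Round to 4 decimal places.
\gamma(1) = 0.3831

Multiply the model equation by X_{t-k} and take expectations. With theta_0 = psi_0 = 1 and psi_j the MA(infinity) weights, this gives
  gamma(k) - sum_i phi_i gamma(k-i) = c_k,
  c_k = sigma^2 * sum_{j=k..q} theta_j psi_{j-k}   (c_k = 0 for k > q),
using gamma(-m) = gamma(m).
Pure AR (q = 0): c_0 = sigma^2 = 2, c_k = 0 for k >= 1.
Equations for k = 0 and k = 1 (AR order 1):
  gamma(0) = phi_1 gamma(1) + c_0
  gamma(1) = phi_1 gamma(0) + c_1
Substituting the second into the first: gamma(0) (1 - phi_1^2) = c_0 + phi_1 c_1, so
  gamma(0) = c_0 / (1 - phi_1^2) = 2 / (1 - (0.185)^2) = 2 / 0.965775 = 2.070876.
  gamma(1) = phi_1 gamma(0) = (0.185)(2.070876) = 0.383112.
Therefore gamma(1) = 0.3831 (to 4 decimal places).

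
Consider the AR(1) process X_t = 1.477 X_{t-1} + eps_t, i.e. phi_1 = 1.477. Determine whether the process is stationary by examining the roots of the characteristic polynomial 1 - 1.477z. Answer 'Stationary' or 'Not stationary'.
\text{Not stationary}

The AR(p) characteristic polynomial is P(z) = 1 - 1.477z.
Stationarity requires all roots to lie outside the unit circle, i.e. |z| > 1 for every root.
This is linear in z: 1 + (-1.477) z = 0  =>  z = -1/(-1.477) = 0.677048,  |z| = 0.677048.
Moduli of all roots: 0.6770.
All moduli strictly greater than 1? No.
Verdict: Not stationary.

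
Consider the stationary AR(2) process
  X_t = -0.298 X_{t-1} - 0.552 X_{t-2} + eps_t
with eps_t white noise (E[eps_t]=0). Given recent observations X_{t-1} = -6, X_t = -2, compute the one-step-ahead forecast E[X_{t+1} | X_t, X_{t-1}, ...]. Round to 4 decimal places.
E[X_{t+1} \mid \mathcal F_t] = 3.9080

For an AR(p) model X_t = c + sum_i phi_i X_{t-i} + eps_t, the
one-step-ahead conditional mean is
  E[X_{t+1} | X_t, ...] = c + sum_i phi_i X_{t+1-i}.
Substitute known values:
  E[X_{t+1} | ...] = (-0.298) * (-2) + (-0.552) * (-6)
                   = 3.9080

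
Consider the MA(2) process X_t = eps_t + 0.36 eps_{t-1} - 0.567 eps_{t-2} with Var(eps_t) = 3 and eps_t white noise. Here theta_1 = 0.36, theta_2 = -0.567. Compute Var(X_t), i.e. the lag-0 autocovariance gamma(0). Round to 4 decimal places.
\gamma(0) = 4.3533

For an MA(q) process X_t = eps_t + sum_i theta_i eps_{t-i} with
Var(eps_t) = sigma^2, the variance is
  gamma(0) = sigma^2 * (1 + sum_i theta_i^2).
  sum_i theta_i^2 = (0.36)^2 + (-0.567)^2 = 0.1296 + 0.321489 = 0.451089.
  gamma(0) = 3 * (1 + 0.451089) = 3 * 1.451089 = 4.353267, which rounds to 4.3533.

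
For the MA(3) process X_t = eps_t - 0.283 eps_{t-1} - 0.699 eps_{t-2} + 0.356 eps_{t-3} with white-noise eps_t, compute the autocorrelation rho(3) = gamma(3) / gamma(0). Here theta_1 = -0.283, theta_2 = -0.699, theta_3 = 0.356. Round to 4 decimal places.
\rho(3) = 0.2100

For an MA(q) process with theta_0 = 1, the autocovariance is
  gamma(k) = sigma^2 * sum_{i=0..q-k} theta_i * theta_{i+k},
and rho(k) = gamma(k) / gamma(0). Sigma^2 cancels.
  numerator   = (1)*(0.356) = 0.356.
  denominator = (1)^2 + (-0.283)^2 + (-0.699)^2 + (0.356)^2 = 1.695426.
  rho(3) = 0.356 / 1.695426 = 0.2100.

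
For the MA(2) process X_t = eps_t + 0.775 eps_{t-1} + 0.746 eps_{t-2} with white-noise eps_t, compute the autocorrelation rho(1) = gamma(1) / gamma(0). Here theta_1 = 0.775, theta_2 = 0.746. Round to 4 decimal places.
\rho(1) = 0.6273

For an MA(q) process with theta_0 = 1, the autocovariance is
  gamma(k) = sigma^2 * sum_{i=0..q-k} theta_i * theta_{i+k},
and rho(k) = gamma(k) / gamma(0). Sigma^2 cancels.
  numerator   = (1)*(0.775) + (0.775)*(0.746) = 1.35315.
  denominator = (1)^2 + (0.775)^2 + (0.746)^2 = 2.157141.
  rho(1) = 1.35315 / 2.157141 = 0.6273.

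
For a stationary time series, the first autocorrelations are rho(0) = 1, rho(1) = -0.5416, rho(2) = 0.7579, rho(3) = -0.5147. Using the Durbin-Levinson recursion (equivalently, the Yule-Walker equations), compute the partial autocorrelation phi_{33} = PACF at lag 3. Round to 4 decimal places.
\phi_{33} = -0.0449

The PACF at lag k is phi_{kk}, the last component of the solution
to the Yule-Walker system G_k phi = r_k where
  (G_k)_{ij} = rho(|i - j|), (r_k)_i = rho(i), i,j = 1..k.
Equivalently, Durbin-Levinson gives phi_{kk} iteratively:
  phi_{11} = rho(1)
  phi_{kk} = [rho(k) - sum_{j=1..k-1} phi_{k-1,j} rho(k-j)]
            / [1 - sum_{j=1..k-1} phi_{k-1,j} rho(j)],
  phi_{k,j} = phi_{k-1,j} - phi_{kk} phi_{k-1,k-j},  j = 1..k-1.
Step k = 1:
  phi_11 = rho(1) = -0.5416.
Step k = 2:
  phi_22 = [rho(2) - phi_11 rho(1)] / [1 - phi_11 rho(1)] = [0.7579 - (-0.5416)(-0.5416)] / [1 - (-0.5416)(-0.5416)]
         = 0.46456944 / 0.70666944 = 0.657407.
  Update: phi_21 = phi_11 - phi_22 phi_11 = -0.5416 - (0.657407)(-0.5416) = -0.185548.
Step k = 3:
  phi_33 = [rho(3) - phi_21 rho(2) - phi_22 rho(1)] / [1 - phi_21 rho(1) - phi_22 rho(2)]
    numerator   = -0.5147 - (-0.185548)(0.7579) - (0.657407)(-0.5416) = -0.01802126
    denominator = 1 - (-0.185548)(-0.5416) - (0.657407)(0.7579) = 0.40125824
  phi_33 = -0.01802126 / 0.40125824 = -0.0449.
Therefore phi_{33} = -0.0449.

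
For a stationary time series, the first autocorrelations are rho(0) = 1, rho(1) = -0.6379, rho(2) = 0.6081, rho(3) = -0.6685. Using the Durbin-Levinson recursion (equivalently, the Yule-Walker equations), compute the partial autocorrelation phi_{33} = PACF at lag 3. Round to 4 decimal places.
\phi_{33} = -0.3731

The PACF at lag k is phi_{kk}, the last component of the solution
to the Yule-Walker system G_k phi = r_k where
  (G_k)_{ij} = rho(|i - j|), (r_k)_i = rho(i), i,j = 1..k.
Equivalently, Durbin-Levinson gives phi_{kk} iteratively:
  phi_{11} = rho(1)
  phi_{kk} = [rho(k) - sum_{j=1..k-1} phi_{k-1,j} rho(k-j)]
            / [1 - sum_{j=1..k-1} phi_{k-1,j} rho(j)],
  phi_{k,j} = phi_{k-1,j} - phi_{kk} phi_{k-1,k-j},  j = 1..k-1.
Step k = 1:
  phi_11 = rho(1) = -0.6379.
Step k = 2:
  phi_22 = [rho(2) - phi_11 rho(1)] / [1 - phi_11 rho(1)] = [0.6081 - (-0.6379)(-0.6379)] / [1 - (-0.6379)(-0.6379)]
         = 0.20118359 / 0.59308359 = 0.339216.
  Update: phi_21 = phi_11 - phi_22 phi_11 = -0.6379 - (0.339216)(-0.6379) = -0.421514.
Step k = 3:
  phi_33 = [rho(3) - phi_21 rho(2) - phi_22 rho(1)] / [1 - phi_21 rho(1) - phi_22 rho(2)]
    numerator   = -0.6685 - (-0.421514)(0.6081) - (0.339216)(-0.6379) = -0.19579132
    denominator = 1 - (-0.421514)(-0.6379) - (0.339216)(0.6081) = 0.52483885
  phi_33 = -0.19579132 / 0.52483885 = -0.3731.
Therefore phi_{33} = -0.3731.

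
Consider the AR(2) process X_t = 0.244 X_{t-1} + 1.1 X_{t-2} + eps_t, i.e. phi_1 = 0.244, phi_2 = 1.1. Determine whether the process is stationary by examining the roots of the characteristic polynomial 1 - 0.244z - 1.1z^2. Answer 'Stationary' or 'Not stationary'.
\text{Not stationary}

The AR(p) characteristic polynomial is P(z) = 1 - 0.244z - 1.1z^2.
Stationarity requires all roots to lie outside the unit circle, i.e. |z| > 1 for every root.
Set 1 + (-0.244) z + (-1.1) z^2 = 0, i.e. a z^2 + b z + c = 0 with a = -1.1, b = -0.244, c = 1.
Discriminant D = b^2 - 4ac = (-0.244)^2 - 4*(-1.1)*1 = 0.059536 - (-4.4) = 4.459536.
D >= 0, so the roots are real: z = (-b +/- sqrt(D)) / (2a) = (0.244 +/- 2.111761) / (-2.2).
  z_1 = (0.244 + 2.111761) / (-2.2) = -1.0708,   |z_1| = 1.0708.
  z_2 = (0.244 - 2.111761) / (-2.2) = 0.849,   |z_2| = 0.849.
Moduli of all roots: 1.0708, 0.8490.
All moduli strictly greater than 1? No.
Verdict: Not stationary.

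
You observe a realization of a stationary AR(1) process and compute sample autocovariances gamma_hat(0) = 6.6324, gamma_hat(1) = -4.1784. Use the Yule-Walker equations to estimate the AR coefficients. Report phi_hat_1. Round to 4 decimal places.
\hat\phi_{1} = -0.6300

The Yule-Walker equations for an AR(p) process read, in matrix form,
  Gamma_p phi = r_p,   with   (Gamma_p)_{ij} = gamma(|i - j|),
                       (r_p)_i = gamma(i),   i,j = 1..p.
Substitute the sample gammas (Toeplitz matrix and right-hand side of size 1):
  Gamma_p = [[6.6324]]
  r_p     = [-4.1784]
With p = 1 this is the single equation gamma(0) phi_1 = gamma(1):
  phi_hat_1 = gamma(1) / gamma(0) = -4.1784 / 6.6324 = -0.6300.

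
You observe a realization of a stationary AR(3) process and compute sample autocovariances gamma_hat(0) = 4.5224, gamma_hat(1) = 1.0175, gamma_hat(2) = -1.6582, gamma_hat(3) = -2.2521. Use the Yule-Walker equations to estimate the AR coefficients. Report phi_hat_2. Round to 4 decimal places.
\hat\phi_{2} = -0.3210

The Yule-Walker equations for an AR(p) process read, in matrix form,
  Gamma_p phi = r_p,   with   (Gamma_p)_{ij} = gamma(|i - j|),
                       (r_p)_i = gamma(i),   i,j = 1..p.
Substitute the sample gammas (Toeplitz matrix and right-hand side of size 3):
  Gamma_p = [[4.5224, 1.0175, -1.6582], [1.0175, 4.5224, 1.0175], [-1.6582, 1.0175, 4.5224]]
  r_p     = [1.0175, -1.6582, -2.2521]
Written out (R1..R3):
  (R1) 4.5224 phi_1 + 1.0175 phi_2 - 1.6582 phi_3 = 1.0175
  (R2) 1.0175 phi_1 + 4.5224 phi_2 + 1.0175 phi_3 = -1.6582
  (R3) -1.6582 phi_1 + 1.0175 phi_2 + 4.5224 phi_3 = -2.2521
Gaussian elimination:
  R2 <- R2 - (1.0175/4.5224) R1 = R2 - (0.224991) R1:  4.293471 phi_2 + 1.39058 phi_3 = -1.887129
  R3 <- R3 - (-1.6582/4.5224) R1 = R3 - (-0.366664) R1:  1.39058 phi_2 + 3.914398 phi_3 = -1.87902
  R3 <- R3 - (1.39058/4.293471) R2 = R3 - (0.323883) R2:  3.464014 phi_3 = -1.267812
Back-substitution:
  phi_hat_3 = -1.267812 / 3.464014 = -0.365995
  phi_hat_2 = (-1.887129 - (1.39058)(-0.365995)) / 4.293471 = -0.320995
  phi_hat_1 = (1.0175 - (1.0175)(-0.320995) - (-1.6582)(-0.365995)) / 4.5224 = 0.163015
So phi_hat = [0.1630, -0.3210, -0.3660].
Therefore phi_hat_2 = -0.3210.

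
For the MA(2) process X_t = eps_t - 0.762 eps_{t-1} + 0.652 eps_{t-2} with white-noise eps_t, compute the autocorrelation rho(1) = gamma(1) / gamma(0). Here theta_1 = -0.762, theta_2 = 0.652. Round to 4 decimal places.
\rho(1) = -0.6276

For an MA(q) process with theta_0 = 1, the autocovariance is
  gamma(k) = sigma^2 * sum_{i=0..q-k} theta_i * theta_{i+k},
and rho(k) = gamma(k) / gamma(0). Sigma^2 cancels.
  numerator   = (1)*(-0.762) + (-0.762)*(0.652) = -1.258824.
  denominator = (1)^2 + (-0.762)^2 + (0.652)^2 = 2.005748.
  rho(1) = -1.258824 / 2.005748 = -0.6276.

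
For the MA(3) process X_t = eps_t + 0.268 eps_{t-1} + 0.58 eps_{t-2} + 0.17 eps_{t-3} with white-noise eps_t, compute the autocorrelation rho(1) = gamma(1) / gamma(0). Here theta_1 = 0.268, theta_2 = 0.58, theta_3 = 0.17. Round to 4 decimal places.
\rho(1) = 0.3633

For an MA(q) process with theta_0 = 1, the autocovariance is
  gamma(k) = sigma^2 * sum_{i=0..q-k} theta_i * theta_{i+k},
and rho(k) = gamma(k) / gamma(0). Sigma^2 cancels.
  numerator   = (1)*(0.268) + (0.268)*(0.58) + (0.58)*(0.17) = 0.52204.
  denominator = (1)^2 + (0.268)^2 + (0.58)^2 + (0.17)^2 = 1.437124.
  rho(1) = 0.52204 / 1.437124 = 0.3633.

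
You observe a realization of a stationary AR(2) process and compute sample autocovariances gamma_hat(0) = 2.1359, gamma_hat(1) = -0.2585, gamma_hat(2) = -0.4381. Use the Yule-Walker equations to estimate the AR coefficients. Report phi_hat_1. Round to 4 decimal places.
\hat\phi_{1} = -0.1480

The Yule-Walker equations for an AR(p) process read, in matrix form,
  Gamma_p phi = r_p,   with   (Gamma_p)_{ij} = gamma(|i - j|),
                       (r_p)_i = gamma(i),   i,j = 1..p.
Substitute the sample gammas (Toeplitz matrix and right-hand side of size 2):
  Gamma_p = [[2.1359, -0.2585], [-0.2585, 2.1359]]
  r_p     = [-0.2585, -0.4381]
Written out:
  2.1359 phi_1 - 0.2585 phi_2 = -0.2585
  -0.2585 phi_1 + 2.1359 phi_2 = -0.4381
Solve by Cramer's rule:
  det = gamma(0)^2 - gamma(1)^2 = (2.1359)^2 - (-0.2585)^2 = 4.56206881 - 0.06682225 = 4.49524656
  phi_hat_1 = [gamma(1) gamma(0) - gamma(1) gamma(2)] / det = [(-0.2585)(2.1359) - (-0.2585)(-0.4381)] / 4.49524656 = -0.665379 / 4.49524656 = -0.148
  phi_hat_2 = [gamma(0) gamma(2) - gamma(1)^2] / det = [(2.1359)(-0.4381) - (-0.2585)^2] / 4.49524656 = -1.00256004 / 4.49524656 = -0.223
So phi_hat = [-0.1480, -0.2230].
Therefore phi_hat_1 = -0.1480.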